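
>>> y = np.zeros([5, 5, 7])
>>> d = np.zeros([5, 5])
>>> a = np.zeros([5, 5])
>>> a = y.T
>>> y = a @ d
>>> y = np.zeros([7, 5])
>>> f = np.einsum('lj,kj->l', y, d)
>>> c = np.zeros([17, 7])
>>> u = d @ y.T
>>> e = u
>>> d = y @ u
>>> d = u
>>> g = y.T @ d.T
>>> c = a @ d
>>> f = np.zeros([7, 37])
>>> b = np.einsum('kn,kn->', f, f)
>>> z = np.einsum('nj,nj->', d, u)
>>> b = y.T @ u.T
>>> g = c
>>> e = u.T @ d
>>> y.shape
(7, 5)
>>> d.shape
(5, 7)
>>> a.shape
(7, 5, 5)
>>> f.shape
(7, 37)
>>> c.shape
(7, 5, 7)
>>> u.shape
(5, 7)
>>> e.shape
(7, 7)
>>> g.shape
(7, 5, 7)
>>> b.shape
(5, 5)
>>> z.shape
()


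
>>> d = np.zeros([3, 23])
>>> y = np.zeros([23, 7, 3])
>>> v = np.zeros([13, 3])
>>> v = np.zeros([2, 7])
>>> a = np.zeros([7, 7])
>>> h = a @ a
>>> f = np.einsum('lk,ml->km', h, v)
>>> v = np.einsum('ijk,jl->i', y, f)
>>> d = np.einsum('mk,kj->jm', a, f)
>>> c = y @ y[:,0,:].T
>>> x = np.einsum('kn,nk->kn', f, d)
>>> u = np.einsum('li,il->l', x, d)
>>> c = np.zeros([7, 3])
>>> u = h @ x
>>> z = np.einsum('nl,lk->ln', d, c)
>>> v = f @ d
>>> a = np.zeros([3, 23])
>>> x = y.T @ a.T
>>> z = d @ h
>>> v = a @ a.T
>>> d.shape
(2, 7)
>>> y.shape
(23, 7, 3)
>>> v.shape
(3, 3)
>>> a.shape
(3, 23)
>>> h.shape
(7, 7)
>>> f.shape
(7, 2)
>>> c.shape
(7, 3)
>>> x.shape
(3, 7, 3)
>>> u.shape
(7, 2)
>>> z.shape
(2, 7)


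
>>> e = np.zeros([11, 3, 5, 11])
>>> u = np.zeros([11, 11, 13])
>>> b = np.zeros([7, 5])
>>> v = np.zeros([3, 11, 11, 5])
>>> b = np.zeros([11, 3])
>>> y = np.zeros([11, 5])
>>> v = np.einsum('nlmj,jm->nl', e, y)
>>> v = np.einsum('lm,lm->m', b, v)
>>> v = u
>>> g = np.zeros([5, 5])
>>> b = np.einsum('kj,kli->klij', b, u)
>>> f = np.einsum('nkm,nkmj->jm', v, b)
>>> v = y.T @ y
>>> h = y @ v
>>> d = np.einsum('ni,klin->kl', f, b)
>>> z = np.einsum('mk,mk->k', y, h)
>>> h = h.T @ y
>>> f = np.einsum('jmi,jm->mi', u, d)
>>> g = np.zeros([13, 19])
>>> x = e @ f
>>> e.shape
(11, 3, 5, 11)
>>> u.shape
(11, 11, 13)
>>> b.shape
(11, 11, 13, 3)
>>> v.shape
(5, 5)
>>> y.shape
(11, 5)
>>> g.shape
(13, 19)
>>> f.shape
(11, 13)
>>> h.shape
(5, 5)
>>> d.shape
(11, 11)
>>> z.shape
(5,)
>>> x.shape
(11, 3, 5, 13)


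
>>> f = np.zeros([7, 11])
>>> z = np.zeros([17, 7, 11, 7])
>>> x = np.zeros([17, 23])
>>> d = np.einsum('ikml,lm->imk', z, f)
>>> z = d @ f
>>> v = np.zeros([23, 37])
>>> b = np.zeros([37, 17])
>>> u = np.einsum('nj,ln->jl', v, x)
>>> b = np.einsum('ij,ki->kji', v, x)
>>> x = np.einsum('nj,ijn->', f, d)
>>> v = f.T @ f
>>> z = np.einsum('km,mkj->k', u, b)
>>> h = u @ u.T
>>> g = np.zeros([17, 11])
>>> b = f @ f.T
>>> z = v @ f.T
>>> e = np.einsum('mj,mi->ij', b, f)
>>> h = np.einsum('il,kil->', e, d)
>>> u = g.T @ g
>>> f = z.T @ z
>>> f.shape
(7, 7)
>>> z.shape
(11, 7)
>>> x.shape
()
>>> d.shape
(17, 11, 7)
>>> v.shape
(11, 11)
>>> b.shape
(7, 7)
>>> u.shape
(11, 11)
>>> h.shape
()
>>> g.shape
(17, 11)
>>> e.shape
(11, 7)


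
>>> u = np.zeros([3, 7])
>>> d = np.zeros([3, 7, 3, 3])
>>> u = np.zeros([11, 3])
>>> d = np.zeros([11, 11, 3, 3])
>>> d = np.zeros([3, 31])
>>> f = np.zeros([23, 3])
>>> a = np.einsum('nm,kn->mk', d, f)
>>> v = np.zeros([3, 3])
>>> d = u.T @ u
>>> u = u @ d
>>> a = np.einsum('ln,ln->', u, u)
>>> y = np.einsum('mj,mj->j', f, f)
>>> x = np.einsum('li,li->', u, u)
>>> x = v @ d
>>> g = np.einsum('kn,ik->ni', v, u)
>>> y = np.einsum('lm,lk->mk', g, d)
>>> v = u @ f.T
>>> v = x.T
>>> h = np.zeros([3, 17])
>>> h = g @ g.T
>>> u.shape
(11, 3)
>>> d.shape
(3, 3)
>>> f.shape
(23, 3)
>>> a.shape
()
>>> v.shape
(3, 3)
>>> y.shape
(11, 3)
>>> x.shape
(3, 3)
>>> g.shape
(3, 11)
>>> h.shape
(3, 3)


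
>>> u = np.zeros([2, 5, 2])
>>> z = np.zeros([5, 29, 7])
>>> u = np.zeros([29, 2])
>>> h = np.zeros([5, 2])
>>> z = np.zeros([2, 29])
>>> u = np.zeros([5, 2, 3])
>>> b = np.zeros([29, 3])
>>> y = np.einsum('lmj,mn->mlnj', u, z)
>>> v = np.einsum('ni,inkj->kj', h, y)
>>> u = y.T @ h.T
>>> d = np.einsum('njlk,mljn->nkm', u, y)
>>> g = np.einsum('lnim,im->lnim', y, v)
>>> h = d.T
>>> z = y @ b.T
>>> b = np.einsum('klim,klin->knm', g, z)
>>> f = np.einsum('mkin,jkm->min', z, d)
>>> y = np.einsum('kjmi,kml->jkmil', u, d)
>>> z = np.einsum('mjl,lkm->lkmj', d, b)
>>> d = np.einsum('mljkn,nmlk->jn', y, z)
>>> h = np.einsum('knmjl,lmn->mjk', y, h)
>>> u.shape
(3, 29, 5, 5)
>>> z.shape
(2, 29, 3, 5)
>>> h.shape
(5, 5, 29)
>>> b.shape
(2, 29, 3)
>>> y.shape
(29, 3, 5, 5, 2)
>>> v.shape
(29, 3)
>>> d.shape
(5, 2)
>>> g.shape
(2, 5, 29, 3)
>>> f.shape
(2, 29, 29)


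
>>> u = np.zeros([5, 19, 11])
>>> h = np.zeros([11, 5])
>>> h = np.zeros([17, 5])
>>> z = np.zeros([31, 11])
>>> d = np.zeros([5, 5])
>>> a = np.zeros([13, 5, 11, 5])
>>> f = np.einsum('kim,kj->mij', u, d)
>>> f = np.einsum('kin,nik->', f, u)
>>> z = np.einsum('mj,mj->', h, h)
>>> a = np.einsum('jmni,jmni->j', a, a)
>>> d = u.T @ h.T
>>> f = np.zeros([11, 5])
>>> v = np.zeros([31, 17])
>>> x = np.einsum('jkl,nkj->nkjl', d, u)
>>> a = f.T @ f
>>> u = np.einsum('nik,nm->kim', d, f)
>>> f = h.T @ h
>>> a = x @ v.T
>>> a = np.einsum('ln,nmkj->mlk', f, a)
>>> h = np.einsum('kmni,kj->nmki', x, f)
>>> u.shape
(17, 19, 5)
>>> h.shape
(11, 19, 5, 17)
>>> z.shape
()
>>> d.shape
(11, 19, 17)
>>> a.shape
(19, 5, 11)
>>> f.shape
(5, 5)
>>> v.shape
(31, 17)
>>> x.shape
(5, 19, 11, 17)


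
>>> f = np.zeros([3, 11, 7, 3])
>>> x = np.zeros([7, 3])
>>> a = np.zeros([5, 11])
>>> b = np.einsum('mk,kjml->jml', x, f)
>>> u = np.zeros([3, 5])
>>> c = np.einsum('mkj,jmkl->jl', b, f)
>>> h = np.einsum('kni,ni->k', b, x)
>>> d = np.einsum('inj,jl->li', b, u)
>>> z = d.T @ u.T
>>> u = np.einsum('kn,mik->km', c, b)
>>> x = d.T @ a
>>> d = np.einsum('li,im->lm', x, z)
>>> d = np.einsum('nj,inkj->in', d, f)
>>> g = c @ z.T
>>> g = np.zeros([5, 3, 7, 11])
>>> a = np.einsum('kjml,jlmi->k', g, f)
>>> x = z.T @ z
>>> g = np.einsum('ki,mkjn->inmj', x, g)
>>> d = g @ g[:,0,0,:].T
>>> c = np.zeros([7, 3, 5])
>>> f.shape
(3, 11, 7, 3)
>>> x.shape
(3, 3)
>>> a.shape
(5,)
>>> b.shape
(11, 7, 3)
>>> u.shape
(3, 11)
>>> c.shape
(7, 3, 5)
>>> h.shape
(11,)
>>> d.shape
(3, 11, 5, 3)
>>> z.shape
(11, 3)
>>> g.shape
(3, 11, 5, 7)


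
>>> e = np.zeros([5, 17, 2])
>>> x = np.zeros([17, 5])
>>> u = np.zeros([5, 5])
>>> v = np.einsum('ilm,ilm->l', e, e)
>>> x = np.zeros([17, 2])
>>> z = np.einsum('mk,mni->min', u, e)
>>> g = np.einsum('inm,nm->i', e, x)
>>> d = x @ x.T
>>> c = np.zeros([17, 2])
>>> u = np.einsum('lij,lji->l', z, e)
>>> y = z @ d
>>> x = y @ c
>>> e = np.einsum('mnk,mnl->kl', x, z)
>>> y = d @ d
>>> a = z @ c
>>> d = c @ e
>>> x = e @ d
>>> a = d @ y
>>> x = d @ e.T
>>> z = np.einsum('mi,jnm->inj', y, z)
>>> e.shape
(2, 17)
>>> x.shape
(17, 2)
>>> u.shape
(5,)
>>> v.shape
(17,)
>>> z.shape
(17, 2, 5)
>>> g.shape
(5,)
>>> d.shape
(17, 17)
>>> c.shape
(17, 2)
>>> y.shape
(17, 17)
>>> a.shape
(17, 17)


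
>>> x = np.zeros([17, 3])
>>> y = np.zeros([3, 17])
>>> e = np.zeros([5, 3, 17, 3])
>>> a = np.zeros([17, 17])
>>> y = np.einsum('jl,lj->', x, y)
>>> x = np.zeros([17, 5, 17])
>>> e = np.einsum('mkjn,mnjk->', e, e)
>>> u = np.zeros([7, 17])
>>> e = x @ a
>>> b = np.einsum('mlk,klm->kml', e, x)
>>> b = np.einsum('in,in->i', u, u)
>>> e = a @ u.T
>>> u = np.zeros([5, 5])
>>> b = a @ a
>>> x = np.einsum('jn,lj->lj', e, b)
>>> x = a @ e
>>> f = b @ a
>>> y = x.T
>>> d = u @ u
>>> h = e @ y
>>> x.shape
(17, 7)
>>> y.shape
(7, 17)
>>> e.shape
(17, 7)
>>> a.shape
(17, 17)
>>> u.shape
(5, 5)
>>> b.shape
(17, 17)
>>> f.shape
(17, 17)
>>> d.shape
(5, 5)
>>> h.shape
(17, 17)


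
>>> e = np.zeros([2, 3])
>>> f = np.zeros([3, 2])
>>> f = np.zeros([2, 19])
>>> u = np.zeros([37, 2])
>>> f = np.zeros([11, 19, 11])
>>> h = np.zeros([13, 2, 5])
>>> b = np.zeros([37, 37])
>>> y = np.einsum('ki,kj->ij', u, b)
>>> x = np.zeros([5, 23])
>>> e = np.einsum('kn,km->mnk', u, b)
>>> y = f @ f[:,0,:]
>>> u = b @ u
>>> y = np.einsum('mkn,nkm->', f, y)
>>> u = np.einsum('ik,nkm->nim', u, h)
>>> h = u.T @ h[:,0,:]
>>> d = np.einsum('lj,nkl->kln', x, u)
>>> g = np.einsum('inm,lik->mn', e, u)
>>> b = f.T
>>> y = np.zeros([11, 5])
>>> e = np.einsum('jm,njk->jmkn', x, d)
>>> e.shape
(5, 23, 13, 37)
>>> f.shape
(11, 19, 11)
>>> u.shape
(13, 37, 5)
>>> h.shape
(5, 37, 5)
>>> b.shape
(11, 19, 11)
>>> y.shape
(11, 5)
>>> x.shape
(5, 23)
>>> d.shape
(37, 5, 13)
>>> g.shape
(37, 2)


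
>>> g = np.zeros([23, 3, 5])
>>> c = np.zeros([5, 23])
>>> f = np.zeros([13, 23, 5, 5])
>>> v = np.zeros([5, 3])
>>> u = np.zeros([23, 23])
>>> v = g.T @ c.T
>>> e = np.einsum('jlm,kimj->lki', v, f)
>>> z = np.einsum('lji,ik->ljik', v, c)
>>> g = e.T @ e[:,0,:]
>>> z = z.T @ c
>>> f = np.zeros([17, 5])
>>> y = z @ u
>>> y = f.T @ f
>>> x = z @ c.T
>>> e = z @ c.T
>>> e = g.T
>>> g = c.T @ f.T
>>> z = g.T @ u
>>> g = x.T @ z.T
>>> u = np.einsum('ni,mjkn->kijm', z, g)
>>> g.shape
(5, 3, 5, 17)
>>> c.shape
(5, 23)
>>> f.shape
(17, 5)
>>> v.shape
(5, 3, 5)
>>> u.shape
(5, 23, 3, 5)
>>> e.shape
(23, 13, 23)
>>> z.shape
(17, 23)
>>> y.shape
(5, 5)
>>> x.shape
(23, 5, 3, 5)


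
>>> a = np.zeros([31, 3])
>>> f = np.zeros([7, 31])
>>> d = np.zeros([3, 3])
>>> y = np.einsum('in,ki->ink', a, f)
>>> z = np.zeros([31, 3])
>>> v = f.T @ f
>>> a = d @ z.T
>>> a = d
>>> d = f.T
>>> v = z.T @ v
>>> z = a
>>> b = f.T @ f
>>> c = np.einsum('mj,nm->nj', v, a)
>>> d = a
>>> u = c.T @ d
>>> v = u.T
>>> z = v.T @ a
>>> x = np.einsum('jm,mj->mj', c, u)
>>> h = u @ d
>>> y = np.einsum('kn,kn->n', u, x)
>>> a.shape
(3, 3)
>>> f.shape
(7, 31)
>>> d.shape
(3, 3)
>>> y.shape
(3,)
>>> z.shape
(31, 3)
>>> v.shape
(3, 31)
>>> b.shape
(31, 31)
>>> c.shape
(3, 31)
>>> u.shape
(31, 3)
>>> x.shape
(31, 3)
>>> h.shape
(31, 3)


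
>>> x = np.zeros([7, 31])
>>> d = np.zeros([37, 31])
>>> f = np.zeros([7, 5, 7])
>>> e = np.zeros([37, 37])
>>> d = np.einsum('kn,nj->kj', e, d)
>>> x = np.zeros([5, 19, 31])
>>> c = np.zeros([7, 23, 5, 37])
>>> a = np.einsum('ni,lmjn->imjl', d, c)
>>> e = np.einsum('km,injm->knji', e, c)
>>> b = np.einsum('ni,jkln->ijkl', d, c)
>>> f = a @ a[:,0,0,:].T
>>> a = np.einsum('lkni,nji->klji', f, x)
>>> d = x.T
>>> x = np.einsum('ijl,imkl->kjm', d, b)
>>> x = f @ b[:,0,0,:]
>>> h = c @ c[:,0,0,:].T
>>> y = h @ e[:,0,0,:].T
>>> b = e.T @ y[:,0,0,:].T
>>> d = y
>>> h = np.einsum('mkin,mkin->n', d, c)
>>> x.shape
(31, 23, 5, 5)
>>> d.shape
(7, 23, 5, 37)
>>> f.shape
(31, 23, 5, 31)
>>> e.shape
(37, 23, 5, 7)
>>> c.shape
(7, 23, 5, 37)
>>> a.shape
(23, 31, 19, 31)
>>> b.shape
(7, 5, 23, 7)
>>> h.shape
(37,)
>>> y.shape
(7, 23, 5, 37)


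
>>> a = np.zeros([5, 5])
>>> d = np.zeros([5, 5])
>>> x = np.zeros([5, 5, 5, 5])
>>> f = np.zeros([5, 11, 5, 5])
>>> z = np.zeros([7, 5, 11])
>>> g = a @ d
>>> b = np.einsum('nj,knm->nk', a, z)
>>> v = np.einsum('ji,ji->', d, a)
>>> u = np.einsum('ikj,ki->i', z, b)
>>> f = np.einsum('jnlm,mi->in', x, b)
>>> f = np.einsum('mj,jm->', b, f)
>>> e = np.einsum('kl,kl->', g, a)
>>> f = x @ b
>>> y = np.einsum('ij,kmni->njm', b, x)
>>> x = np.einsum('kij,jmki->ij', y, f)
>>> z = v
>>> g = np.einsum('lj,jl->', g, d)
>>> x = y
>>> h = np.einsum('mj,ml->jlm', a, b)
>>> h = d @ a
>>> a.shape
(5, 5)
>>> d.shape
(5, 5)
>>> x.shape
(5, 7, 5)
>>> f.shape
(5, 5, 5, 7)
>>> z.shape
()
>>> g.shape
()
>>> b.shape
(5, 7)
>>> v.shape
()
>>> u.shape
(7,)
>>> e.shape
()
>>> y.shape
(5, 7, 5)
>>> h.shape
(5, 5)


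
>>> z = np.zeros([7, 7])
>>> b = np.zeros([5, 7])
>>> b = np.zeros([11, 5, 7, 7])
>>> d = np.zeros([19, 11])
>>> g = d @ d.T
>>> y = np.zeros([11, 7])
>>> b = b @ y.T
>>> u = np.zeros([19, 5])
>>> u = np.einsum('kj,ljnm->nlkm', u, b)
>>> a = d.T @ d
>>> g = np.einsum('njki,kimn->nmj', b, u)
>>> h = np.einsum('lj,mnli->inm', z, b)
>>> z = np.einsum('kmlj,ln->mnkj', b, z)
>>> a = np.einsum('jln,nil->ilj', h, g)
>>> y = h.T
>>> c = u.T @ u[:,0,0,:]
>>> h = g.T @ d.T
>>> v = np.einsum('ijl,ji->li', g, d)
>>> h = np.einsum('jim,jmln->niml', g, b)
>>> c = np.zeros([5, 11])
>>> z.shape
(5, 7, 11, 11)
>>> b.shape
(11, 5, 7, 11)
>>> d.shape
(19, 11)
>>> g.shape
(11, 19, 5)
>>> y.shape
(11, 5, 11)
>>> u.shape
(7, 11, 19, 11)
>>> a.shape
(19, 5, 11)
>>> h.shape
(11, 19, 5, 7)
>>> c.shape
(5, 11)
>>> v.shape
(5, 11)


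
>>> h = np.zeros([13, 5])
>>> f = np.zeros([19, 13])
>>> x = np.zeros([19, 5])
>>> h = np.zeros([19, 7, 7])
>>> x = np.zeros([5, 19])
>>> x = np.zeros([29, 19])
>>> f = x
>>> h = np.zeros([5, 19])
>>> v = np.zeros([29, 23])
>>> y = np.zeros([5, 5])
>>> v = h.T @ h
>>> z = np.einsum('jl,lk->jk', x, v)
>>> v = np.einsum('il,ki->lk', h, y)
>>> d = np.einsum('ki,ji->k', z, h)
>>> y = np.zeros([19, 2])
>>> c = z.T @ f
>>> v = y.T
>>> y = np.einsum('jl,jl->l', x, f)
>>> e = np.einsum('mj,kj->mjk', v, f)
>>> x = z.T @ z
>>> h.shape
(5, 19)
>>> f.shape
(29, 19)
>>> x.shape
(19, 19)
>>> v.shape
(2, 19)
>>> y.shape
(19,)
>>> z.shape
(29, 19)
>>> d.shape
(29,)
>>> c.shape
(19, 19)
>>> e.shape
(2, 19, 29)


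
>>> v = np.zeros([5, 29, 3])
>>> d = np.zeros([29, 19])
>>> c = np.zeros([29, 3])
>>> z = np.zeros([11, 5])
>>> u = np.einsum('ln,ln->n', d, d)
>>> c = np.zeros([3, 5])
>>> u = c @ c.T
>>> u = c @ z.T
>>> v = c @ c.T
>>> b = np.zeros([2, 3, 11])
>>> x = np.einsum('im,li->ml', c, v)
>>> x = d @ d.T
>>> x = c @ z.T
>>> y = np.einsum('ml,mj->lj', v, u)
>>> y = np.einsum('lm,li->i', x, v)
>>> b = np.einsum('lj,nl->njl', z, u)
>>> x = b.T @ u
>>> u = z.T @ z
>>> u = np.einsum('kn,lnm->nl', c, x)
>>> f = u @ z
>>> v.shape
(3, 3)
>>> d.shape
(29, 19)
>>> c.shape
(3, 5)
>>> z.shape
(11, 5)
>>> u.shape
(5, 11)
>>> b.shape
(3, 5, 11)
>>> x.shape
(11, 5, 11)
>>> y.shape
(3,)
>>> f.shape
(5, 5)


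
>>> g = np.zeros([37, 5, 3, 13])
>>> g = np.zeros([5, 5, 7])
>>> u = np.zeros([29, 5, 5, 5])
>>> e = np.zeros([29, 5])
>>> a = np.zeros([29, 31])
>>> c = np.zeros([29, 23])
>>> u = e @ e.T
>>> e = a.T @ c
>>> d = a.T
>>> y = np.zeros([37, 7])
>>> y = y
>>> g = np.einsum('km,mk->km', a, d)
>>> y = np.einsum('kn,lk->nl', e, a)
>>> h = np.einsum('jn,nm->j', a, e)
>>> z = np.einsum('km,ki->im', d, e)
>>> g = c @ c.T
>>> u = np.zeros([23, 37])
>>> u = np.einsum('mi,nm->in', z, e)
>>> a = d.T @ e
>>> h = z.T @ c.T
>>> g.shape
(29, 29)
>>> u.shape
(29, 31)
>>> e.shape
(31, 23)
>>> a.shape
(29, 23)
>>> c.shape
(29, 23)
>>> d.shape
(31, 29)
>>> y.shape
(23, 29)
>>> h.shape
(29, 29)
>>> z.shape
(23, 29)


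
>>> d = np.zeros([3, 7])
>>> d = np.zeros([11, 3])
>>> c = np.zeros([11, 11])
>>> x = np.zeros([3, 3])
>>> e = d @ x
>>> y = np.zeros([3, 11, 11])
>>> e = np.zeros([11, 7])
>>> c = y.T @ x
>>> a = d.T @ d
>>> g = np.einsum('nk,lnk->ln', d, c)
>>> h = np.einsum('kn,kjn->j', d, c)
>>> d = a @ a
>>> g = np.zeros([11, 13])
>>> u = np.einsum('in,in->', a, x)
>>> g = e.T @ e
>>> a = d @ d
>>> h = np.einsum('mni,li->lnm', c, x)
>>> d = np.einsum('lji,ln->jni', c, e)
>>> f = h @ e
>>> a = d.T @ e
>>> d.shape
(11, 7, 3)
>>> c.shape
(11, 11, 3)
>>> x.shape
(3, 3)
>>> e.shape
(11, 7)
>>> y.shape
(3, 11, 11)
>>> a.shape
(3, 7, 7)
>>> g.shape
(7, 7)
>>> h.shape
(3, 11, 11)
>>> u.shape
()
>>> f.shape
(3, 11, 7)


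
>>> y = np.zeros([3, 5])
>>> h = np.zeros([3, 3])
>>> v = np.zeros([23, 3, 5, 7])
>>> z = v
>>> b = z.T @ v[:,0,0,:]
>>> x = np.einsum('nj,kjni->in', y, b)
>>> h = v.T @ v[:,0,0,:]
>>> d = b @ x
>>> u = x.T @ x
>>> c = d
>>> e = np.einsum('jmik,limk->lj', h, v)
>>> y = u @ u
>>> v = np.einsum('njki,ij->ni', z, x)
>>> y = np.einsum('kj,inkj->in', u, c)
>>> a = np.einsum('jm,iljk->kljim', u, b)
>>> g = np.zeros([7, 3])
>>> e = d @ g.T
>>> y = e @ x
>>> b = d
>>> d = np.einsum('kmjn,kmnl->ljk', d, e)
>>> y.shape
(7, 5, 3, 3)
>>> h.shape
(7, 5, 3, 7)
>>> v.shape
(23, 7)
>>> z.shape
(23, 3, 5, 7)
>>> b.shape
(7, 5, 3, 3)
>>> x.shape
(7, 3)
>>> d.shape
(7, 3, 7)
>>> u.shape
(3, 3)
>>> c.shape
(7, 5, 3, 3)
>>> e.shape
(7, 5, 3, 7)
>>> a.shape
(7, 5, 3, 7, 3)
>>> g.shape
(7, 3)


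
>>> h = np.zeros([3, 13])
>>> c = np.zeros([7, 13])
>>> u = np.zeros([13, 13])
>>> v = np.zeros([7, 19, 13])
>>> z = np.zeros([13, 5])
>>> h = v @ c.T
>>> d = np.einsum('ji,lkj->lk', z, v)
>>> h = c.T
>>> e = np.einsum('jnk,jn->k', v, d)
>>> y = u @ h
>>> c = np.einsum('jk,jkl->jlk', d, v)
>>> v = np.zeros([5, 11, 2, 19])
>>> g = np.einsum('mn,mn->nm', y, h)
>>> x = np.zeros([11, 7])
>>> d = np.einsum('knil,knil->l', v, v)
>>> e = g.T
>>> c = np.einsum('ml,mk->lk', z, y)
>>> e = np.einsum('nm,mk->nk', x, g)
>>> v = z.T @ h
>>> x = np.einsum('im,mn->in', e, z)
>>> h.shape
(13, 7)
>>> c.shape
(5, 7)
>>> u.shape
(13, 13)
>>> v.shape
(5, 7)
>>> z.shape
(13, 5)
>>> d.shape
(19,)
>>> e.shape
(11, 13)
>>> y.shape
(13, 7)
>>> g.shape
(7, 13)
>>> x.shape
(11, 5)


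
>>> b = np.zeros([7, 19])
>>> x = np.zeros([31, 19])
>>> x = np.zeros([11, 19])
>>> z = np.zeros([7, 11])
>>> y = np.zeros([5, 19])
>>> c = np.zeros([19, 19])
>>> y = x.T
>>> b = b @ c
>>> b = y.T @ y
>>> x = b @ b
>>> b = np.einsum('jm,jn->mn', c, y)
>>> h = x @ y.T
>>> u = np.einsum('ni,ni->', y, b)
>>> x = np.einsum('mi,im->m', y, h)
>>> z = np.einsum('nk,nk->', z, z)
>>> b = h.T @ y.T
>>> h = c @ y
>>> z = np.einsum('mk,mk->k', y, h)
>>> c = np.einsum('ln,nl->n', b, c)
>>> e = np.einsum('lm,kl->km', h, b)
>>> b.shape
(19, 19)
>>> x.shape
(19,)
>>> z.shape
(11,)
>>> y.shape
(19, 11)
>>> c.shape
(19,)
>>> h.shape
(19, 11)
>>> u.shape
()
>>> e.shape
(19, 11)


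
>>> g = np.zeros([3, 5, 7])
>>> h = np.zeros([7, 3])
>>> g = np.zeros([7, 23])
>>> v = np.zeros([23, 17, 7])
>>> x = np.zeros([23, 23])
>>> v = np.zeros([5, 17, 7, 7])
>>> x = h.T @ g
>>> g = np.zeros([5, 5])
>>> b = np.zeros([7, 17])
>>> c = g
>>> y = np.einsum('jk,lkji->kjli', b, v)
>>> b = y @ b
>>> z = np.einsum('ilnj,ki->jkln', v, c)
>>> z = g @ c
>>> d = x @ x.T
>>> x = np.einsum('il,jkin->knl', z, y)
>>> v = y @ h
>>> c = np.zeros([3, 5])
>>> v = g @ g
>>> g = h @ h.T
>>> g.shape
(7, 7)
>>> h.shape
(7, 3)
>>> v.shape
(5, 5)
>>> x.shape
(7, 7, 5)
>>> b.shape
(17, 7, 5, 17)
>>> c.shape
(3, 5)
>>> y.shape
(17, 7, 5, 7)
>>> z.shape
(5, 5)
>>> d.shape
(3, 3)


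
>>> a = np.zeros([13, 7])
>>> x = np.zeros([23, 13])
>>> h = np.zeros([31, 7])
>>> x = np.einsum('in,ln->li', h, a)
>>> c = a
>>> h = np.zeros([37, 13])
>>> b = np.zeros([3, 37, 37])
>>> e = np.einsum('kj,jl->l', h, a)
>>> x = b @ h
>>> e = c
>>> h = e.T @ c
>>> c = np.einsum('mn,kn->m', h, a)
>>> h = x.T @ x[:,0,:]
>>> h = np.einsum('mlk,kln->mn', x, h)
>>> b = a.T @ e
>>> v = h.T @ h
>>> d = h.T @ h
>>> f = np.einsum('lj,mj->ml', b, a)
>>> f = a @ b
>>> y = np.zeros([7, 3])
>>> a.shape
(13, 7)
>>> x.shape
(3, 37, 13)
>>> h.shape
(3, 13)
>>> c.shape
(7,)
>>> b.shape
(7, 7)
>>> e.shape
(13, 7)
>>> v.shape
(13, 13)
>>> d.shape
(13, 13)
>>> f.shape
(13, 7)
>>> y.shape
(7, 3)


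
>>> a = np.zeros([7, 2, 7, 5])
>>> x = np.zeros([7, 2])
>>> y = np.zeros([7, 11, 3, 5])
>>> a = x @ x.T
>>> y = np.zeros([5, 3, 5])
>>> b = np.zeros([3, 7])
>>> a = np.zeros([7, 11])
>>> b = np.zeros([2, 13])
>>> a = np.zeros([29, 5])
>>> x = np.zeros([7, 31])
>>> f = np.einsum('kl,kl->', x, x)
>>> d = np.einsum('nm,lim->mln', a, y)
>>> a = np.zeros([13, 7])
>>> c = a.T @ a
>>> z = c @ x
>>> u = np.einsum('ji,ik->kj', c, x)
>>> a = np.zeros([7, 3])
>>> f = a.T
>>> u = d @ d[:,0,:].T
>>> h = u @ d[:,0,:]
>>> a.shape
(7, 3)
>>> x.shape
(7, 31)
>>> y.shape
(5, 3, 5)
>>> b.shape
(2, 13)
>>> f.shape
(3, 7)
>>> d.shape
(5, 5, 29)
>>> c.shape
(7, 7)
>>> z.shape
(7, 31)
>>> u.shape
(5, 5, 5)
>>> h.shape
(5, 5, 29)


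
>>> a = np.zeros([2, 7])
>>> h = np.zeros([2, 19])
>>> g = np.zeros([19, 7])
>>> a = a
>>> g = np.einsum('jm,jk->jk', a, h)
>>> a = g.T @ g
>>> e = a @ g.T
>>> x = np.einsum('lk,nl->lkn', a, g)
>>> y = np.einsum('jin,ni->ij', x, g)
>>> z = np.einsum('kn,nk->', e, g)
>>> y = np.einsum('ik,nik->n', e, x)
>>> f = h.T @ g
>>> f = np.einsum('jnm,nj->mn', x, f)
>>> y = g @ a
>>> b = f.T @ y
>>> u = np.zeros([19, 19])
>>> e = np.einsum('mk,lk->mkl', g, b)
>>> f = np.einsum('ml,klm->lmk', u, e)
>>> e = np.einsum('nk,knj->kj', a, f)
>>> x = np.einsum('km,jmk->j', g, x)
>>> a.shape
(19, 19)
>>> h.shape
(2, 19)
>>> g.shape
(2, 19)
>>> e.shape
(19, 2)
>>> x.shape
(19,)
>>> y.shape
(2, 19)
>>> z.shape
()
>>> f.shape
(19, 19, 2)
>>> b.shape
(19, 19)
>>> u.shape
(19, 19)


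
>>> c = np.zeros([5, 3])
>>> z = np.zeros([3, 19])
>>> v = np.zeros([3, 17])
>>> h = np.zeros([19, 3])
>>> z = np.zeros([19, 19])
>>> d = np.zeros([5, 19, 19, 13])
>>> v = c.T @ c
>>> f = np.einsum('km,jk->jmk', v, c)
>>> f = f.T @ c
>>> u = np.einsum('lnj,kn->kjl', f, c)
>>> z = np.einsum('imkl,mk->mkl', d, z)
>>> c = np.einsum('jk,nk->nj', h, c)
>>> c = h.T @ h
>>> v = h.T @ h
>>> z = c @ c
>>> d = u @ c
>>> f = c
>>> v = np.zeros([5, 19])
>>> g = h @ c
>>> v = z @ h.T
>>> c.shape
(3, 3)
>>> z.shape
(3, 3)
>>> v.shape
(3, 19)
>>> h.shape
(19, 3)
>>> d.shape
(5, 3, 3)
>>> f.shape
(3, 3)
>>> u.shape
(5, 3, 3)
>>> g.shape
(19, 3)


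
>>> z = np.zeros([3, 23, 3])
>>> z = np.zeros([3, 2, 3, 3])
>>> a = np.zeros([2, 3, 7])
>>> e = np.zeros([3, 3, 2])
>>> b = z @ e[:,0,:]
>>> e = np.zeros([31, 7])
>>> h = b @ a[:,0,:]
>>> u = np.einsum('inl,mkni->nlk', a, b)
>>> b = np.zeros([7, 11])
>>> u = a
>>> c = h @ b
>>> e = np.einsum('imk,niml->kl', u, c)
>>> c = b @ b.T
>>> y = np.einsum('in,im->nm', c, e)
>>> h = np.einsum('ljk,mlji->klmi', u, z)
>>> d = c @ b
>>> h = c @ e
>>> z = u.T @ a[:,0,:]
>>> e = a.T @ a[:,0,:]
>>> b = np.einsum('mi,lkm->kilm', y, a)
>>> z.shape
(7, 3, 7)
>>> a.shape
(2, 3, 7)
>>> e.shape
(7, 3, 7)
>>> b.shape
(3, 11, 2, 7)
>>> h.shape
(7, 11)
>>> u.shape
(2, 3, 7)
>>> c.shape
(7, 7)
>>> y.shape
(7, 11)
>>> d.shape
(7, 11)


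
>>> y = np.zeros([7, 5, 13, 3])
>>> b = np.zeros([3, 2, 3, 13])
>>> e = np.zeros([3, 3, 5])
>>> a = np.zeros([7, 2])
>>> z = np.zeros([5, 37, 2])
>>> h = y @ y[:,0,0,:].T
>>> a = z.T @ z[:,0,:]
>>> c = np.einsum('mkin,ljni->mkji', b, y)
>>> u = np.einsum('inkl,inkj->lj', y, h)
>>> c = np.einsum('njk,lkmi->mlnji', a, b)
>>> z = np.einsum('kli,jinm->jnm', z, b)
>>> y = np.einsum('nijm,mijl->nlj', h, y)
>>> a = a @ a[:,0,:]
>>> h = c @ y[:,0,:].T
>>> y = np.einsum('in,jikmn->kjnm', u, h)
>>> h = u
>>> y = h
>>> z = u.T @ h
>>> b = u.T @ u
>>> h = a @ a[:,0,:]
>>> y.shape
(3, 7)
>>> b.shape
(7, 7)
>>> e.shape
(3, 3, 5)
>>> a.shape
(2, 37, 2)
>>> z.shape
(7, 7)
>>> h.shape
(2, 37, 2)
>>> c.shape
(3, 3, 2, 37, 13)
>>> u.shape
(3, 7)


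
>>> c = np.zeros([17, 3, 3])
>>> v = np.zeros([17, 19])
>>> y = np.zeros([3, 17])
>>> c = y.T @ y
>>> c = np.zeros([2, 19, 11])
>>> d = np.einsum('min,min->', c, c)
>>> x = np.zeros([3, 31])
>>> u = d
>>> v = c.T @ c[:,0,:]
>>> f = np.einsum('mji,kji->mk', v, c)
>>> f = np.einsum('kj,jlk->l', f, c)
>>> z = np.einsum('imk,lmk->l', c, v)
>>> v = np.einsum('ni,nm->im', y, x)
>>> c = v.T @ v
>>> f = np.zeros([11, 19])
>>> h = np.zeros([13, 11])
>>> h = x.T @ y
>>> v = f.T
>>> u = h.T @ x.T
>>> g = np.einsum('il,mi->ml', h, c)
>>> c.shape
(31, 31)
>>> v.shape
(19, 11)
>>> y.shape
(3, 17)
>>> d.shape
()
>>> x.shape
(3, 31)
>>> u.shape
(17, 3)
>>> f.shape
(11, 19)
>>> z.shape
(11,)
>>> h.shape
(31, 17)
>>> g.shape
(31, 17)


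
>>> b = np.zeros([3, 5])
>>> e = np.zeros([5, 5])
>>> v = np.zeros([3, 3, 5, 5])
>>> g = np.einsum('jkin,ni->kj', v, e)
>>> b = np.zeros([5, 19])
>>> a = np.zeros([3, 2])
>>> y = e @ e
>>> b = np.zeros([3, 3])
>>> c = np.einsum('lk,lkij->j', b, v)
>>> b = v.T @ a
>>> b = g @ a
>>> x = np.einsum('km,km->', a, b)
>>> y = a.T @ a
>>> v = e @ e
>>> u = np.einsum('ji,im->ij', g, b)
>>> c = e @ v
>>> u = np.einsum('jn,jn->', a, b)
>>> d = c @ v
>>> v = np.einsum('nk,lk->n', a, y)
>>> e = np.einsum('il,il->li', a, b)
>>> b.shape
(3, 2)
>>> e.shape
(2, 3)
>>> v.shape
(3,)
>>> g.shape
(3, 3)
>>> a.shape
(3, 2)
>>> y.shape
(2, 2)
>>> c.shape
(5, 5)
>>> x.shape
()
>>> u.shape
()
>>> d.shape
(5, 5)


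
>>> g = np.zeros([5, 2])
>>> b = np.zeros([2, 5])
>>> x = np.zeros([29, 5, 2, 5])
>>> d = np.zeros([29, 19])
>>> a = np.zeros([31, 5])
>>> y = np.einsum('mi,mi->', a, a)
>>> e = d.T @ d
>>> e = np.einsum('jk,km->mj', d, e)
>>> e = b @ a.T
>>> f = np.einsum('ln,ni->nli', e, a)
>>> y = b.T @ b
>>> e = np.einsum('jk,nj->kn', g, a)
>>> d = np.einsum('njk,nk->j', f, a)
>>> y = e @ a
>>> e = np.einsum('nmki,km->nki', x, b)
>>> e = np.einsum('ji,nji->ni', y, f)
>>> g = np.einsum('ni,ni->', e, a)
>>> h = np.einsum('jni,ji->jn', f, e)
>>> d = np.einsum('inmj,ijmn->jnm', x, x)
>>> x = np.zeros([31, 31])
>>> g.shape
()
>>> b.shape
(2, 5)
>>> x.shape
(31, 31)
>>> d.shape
(5, 5, 2)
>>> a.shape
(31, 5)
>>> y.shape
(2, 5)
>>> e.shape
(31, 5)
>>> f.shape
(31, 2, 5)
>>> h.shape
(31, 2)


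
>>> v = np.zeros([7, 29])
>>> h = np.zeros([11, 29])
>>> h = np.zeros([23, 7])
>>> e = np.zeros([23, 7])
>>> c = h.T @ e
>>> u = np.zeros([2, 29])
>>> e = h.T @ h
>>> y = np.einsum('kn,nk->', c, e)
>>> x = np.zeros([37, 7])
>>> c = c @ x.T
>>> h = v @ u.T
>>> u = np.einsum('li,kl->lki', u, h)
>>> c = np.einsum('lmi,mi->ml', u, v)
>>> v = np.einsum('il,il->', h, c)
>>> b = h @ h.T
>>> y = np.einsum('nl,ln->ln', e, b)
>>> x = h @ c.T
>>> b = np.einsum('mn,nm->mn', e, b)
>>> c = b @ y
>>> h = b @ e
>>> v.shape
()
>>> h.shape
(7, 7)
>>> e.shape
(7, 7)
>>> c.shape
(7, 7)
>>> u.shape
(2, 7, 29)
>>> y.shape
(7, 7)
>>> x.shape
(7, 7)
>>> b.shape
(7, 7)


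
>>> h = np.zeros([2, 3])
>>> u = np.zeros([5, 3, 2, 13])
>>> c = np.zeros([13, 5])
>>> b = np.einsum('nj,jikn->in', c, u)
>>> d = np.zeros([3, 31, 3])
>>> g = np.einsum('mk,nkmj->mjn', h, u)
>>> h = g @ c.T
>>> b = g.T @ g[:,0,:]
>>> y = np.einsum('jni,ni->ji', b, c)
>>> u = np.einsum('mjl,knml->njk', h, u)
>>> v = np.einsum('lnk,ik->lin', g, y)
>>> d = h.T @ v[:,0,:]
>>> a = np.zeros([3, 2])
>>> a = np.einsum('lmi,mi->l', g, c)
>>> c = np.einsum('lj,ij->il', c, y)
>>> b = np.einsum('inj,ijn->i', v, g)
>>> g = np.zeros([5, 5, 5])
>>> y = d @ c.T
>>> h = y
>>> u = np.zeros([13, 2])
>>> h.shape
(13, 13, 5)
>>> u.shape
(13, 2)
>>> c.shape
(5, 13)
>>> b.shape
(2,)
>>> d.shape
(13, 13, 13)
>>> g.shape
(5, 5, 5)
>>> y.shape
(13, 13, 5)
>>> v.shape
(2, 5, 13)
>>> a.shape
(2,)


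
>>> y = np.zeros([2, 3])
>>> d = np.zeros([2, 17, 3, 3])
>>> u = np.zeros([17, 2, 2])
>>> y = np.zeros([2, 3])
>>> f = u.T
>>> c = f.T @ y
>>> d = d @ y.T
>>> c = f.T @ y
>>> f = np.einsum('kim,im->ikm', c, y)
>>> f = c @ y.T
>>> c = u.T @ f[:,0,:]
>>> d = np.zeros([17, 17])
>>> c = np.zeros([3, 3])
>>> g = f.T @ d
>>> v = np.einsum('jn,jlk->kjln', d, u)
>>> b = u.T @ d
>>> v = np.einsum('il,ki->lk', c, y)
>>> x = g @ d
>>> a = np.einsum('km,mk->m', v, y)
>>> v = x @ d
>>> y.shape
(2, 3)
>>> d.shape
(17, 17)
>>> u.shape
(17, 2, 2)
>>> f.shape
(17, 2, 2)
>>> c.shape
(3, 3)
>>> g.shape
(2, 2, 17)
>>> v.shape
(2, 2, 17)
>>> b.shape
(2, 2, 17)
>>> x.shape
(2, 2, 17)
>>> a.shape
(2,)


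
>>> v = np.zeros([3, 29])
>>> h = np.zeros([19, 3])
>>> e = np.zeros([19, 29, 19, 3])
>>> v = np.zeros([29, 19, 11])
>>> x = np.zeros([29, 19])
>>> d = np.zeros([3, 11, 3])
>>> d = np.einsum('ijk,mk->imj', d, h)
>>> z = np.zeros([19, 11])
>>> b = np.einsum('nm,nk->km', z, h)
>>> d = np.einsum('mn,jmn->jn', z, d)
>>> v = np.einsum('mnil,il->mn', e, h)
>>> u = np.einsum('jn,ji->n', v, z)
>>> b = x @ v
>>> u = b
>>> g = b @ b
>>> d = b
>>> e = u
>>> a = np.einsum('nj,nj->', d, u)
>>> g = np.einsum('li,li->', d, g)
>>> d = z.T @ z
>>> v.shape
(19, 29)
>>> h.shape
(19, 3)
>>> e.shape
(29, 29)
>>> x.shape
(29, 19)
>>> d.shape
(11, 11)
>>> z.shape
(19, 11)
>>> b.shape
(29, 29)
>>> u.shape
(29, 29)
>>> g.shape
()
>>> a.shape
()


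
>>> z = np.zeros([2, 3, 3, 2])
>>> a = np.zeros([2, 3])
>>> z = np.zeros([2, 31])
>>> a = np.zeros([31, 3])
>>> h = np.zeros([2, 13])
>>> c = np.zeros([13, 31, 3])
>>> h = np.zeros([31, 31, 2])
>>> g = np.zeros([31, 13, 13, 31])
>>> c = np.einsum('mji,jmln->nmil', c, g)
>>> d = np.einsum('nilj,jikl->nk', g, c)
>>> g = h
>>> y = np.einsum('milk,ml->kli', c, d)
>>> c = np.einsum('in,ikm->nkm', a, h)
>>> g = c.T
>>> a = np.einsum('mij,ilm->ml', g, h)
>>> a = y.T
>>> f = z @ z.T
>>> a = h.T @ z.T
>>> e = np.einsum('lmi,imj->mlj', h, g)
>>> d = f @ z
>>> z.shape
(2, 31)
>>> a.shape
(2, 31, 2)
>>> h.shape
(31, 31, 2)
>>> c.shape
(3, 31, 2)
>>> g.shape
(2, 31, 3)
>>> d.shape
(2, 31)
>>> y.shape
(13, 3, 13)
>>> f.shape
(2, 2)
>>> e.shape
(31, 31, 3)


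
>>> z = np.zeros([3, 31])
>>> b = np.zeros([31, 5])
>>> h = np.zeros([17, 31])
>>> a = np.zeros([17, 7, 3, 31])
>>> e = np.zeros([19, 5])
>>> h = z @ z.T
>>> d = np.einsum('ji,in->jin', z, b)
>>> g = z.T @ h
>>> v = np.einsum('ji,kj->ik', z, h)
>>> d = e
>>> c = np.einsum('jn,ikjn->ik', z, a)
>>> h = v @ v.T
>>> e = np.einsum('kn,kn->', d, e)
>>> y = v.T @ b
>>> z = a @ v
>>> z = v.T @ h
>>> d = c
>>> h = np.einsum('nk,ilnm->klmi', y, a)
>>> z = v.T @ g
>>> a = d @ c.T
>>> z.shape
(3, 3)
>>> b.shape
(31, 5)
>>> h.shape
(5, 7, 31, 17)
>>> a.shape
(17, 17)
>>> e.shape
()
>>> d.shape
(17, 7)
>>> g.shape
(31, 3)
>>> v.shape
(31, 3)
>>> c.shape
(17, 7)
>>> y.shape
(3, 5)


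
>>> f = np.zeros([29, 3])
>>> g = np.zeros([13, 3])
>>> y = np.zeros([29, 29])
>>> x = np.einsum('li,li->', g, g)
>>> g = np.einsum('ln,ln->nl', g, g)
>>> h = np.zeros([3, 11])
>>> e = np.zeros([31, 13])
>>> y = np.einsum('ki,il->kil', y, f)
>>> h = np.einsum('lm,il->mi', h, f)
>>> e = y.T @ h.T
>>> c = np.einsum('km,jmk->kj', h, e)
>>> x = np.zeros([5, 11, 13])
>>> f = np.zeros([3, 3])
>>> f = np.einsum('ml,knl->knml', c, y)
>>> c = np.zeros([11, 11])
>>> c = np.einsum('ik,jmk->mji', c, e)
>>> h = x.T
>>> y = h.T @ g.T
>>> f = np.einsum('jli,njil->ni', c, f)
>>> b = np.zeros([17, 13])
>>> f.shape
(29, 11)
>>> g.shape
(3, 13)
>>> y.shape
(5, 11, 3)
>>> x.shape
(5, 11, 13)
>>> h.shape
(13, 11, 5)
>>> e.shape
(3, 29, 11)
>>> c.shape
(29, 3, 11)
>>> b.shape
(17, 13)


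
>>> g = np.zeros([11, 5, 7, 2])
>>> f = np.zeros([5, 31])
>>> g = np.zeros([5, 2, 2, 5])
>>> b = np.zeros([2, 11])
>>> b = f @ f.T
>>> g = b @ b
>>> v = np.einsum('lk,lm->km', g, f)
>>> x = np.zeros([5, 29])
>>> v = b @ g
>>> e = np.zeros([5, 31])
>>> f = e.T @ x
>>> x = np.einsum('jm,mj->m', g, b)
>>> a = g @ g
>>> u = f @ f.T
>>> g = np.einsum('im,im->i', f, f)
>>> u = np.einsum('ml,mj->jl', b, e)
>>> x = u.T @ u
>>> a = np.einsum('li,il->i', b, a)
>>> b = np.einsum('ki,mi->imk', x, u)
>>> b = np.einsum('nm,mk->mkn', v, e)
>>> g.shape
(31,)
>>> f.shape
(31, 29)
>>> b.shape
(5, 31, 5)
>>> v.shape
(5, 5)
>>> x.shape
(5, 5)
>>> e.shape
(5, 31)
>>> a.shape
(5,)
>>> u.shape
(31, 5)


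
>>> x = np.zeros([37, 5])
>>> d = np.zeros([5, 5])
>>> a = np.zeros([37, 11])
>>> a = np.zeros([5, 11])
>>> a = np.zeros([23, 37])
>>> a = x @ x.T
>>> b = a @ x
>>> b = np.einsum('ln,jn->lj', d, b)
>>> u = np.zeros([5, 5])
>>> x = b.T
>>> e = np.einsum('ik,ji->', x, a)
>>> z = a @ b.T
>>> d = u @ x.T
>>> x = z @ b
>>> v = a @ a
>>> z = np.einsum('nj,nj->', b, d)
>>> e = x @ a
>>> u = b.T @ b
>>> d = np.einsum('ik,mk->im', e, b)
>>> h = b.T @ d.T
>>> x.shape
(37, 37)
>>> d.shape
(37, 5)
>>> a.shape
(37, 37)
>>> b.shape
(5, 37)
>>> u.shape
(37, 37)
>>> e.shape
(37, 37)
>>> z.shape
()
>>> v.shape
(37, 37)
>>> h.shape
(37, 37)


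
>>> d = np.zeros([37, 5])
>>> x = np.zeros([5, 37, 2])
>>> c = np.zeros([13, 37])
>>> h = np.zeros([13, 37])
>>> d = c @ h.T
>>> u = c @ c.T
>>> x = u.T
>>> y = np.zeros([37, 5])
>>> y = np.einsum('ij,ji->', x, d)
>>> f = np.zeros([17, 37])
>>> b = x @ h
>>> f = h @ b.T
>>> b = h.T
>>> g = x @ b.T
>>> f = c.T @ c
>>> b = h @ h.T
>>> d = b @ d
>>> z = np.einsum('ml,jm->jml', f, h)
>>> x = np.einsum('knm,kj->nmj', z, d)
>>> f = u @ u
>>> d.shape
(13, 13)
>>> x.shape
(37, 37, 13)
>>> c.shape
(13, 37)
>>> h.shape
(13, 37)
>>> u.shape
(13, 13)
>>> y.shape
()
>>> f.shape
(13, 13)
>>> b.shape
(13, 13)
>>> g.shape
(13, 37)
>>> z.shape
(13, 37, 37)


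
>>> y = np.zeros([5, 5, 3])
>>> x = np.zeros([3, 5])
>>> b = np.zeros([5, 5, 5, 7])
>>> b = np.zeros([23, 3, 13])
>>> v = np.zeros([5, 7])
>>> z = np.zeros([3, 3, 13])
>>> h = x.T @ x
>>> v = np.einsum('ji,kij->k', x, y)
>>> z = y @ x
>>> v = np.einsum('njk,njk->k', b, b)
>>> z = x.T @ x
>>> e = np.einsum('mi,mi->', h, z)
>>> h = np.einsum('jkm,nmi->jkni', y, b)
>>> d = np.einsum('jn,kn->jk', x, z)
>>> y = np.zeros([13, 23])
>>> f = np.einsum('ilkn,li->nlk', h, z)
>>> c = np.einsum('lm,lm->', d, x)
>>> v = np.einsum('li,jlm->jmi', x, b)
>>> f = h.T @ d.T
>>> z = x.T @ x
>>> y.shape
(13, 23)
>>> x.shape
(3, 5)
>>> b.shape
(23, 3, 13)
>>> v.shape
(23, 13, 5)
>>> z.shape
(5, 5)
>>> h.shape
(5, 5, 23, 13)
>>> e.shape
()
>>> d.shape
(3, 5)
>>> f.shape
(13, 23, 5, 3)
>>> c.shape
()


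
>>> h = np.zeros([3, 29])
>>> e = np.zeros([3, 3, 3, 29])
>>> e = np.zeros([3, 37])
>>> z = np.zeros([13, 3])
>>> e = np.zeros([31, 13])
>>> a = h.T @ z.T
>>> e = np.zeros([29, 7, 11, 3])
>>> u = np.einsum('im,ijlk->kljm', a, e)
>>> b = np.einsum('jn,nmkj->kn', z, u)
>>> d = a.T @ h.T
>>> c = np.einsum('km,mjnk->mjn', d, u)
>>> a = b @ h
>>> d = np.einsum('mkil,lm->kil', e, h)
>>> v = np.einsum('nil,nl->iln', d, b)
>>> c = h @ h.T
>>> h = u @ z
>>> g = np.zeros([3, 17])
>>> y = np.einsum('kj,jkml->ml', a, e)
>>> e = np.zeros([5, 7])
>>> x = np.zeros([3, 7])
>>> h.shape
(3, 11, 7, 3)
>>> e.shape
(5, 7)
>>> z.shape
(13, 3)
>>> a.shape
(7, 29)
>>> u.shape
(3, 11, 7, 13)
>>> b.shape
(7, 3)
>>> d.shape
(7, 11, 3)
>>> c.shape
(3, 3)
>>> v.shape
(11, 3, 7)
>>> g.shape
(3, 17)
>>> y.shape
(11, 3)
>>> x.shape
(3, 7)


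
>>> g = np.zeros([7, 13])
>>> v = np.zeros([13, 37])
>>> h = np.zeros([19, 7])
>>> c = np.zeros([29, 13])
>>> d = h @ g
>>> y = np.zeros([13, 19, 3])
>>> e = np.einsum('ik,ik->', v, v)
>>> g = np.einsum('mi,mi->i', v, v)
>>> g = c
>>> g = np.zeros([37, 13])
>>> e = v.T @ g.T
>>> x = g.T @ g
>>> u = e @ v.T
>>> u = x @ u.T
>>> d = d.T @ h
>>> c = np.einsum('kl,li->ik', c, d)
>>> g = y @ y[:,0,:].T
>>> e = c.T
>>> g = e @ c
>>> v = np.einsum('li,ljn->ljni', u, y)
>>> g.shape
(29, 29)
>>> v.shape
(13, 19, 3, 37)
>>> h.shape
(19, 7)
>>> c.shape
(7, 29)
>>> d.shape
(13, 7)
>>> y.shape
(13, 19, 3)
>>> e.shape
(29, 7)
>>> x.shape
(13, 13)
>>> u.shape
(13, 37)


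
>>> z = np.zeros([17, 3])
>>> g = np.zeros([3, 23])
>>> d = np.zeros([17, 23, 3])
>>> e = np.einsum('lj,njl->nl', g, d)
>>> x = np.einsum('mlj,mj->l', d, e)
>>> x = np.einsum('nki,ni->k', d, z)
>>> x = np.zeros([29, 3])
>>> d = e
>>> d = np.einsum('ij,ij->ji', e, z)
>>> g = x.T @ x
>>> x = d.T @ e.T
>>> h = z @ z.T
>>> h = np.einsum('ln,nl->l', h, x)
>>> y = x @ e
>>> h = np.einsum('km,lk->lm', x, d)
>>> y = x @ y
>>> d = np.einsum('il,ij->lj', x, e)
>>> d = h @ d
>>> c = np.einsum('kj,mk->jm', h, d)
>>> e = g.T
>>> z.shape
(17, 3)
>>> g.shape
(3, 3)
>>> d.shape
(3, 3)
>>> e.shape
(3, 3)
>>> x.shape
(17, 17)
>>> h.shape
(3, 17)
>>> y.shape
(17, 3)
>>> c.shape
(17, 3)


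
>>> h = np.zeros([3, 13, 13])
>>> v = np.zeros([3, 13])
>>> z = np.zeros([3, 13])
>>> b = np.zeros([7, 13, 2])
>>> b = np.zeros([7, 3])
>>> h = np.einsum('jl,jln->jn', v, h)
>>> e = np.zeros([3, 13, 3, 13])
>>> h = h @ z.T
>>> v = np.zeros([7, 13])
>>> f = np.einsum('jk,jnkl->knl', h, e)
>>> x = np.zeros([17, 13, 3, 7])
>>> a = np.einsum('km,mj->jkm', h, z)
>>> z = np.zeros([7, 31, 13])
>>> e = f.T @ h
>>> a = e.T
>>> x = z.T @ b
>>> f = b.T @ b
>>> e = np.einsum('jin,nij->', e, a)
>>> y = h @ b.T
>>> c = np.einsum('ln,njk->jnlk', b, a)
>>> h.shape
(3, 3)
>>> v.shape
(7, 13)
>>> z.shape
(7, 31, 13)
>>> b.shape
(7, 3)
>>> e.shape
()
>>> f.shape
(3, 3)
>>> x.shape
(13, 31, 3)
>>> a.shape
(3, 13, 13)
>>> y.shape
(3, 7)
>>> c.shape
(13, 3, 7, 13)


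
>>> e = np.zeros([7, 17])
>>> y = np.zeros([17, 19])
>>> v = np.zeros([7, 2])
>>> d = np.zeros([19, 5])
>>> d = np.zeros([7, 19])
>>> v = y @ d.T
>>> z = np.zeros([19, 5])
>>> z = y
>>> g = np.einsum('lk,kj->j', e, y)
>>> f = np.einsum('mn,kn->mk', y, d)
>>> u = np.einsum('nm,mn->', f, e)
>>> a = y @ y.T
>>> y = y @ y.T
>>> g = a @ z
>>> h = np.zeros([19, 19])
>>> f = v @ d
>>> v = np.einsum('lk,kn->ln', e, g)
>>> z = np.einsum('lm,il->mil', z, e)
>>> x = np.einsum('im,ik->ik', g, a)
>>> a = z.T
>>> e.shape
(7, 17)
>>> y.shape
(17, 17)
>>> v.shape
(7, 19)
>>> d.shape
(7, 19)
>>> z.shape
(19, 7, 17)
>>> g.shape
(17, 19)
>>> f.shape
(17, 19)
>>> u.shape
()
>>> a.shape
(17, 7, 19)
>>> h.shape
(19, 19)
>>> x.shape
(17, 17)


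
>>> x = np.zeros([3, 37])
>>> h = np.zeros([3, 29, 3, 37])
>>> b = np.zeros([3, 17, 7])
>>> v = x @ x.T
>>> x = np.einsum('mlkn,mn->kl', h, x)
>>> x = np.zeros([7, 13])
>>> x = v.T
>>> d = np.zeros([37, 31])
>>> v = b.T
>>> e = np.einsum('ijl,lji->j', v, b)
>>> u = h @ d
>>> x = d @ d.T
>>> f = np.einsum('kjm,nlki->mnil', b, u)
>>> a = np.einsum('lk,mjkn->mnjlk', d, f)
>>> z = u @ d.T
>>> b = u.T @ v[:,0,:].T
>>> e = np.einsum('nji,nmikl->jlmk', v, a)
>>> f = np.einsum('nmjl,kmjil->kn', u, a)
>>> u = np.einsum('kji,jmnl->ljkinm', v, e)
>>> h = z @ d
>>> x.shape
(37, 37)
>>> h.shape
(3, 29, 3, 31)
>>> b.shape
(31, 3, 29, 7)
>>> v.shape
(7, 17, 3)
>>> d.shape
(37, 31)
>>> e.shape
(17, 31, 29, 37)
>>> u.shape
(37, 17, 7, 3, 29, 31)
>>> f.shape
(7, 3)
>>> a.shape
(7, 29, 3, 37, 31)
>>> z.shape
(3, 29, 3, 37)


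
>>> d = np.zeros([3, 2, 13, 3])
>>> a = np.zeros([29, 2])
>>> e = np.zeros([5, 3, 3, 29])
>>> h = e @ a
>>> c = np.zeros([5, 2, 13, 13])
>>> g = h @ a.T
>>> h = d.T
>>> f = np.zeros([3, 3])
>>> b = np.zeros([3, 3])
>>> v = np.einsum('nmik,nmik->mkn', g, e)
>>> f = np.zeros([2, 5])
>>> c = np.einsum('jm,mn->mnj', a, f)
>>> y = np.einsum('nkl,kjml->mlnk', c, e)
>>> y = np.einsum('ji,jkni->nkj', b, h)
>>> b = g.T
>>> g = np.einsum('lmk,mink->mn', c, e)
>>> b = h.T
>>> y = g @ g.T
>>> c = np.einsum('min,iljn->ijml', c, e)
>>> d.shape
(3, 2, 13, 3)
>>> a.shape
(29, 2)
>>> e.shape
(5, 3, 3, 29)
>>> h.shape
(3, 13, 2, 3)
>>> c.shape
(5, 3, 2, 3)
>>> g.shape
(5, 3)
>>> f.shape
(2, 5)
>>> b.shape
(3, 2, 13, 3)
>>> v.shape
(3, 29, 5)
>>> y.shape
(5, 5)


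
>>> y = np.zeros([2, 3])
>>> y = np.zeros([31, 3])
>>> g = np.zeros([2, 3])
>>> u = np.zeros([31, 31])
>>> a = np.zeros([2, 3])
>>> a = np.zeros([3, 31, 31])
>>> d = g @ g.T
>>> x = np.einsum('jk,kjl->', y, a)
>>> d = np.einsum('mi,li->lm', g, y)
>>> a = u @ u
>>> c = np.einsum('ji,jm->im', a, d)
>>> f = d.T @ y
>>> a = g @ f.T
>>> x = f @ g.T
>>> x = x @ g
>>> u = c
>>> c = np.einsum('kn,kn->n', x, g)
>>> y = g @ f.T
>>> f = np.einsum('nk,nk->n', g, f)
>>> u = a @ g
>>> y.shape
(2, 2)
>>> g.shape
(2, 3)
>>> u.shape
(2, 3)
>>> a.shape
(2, 2)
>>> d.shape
(31, 2)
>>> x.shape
(2, 3)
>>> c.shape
(3,)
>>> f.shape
(2,)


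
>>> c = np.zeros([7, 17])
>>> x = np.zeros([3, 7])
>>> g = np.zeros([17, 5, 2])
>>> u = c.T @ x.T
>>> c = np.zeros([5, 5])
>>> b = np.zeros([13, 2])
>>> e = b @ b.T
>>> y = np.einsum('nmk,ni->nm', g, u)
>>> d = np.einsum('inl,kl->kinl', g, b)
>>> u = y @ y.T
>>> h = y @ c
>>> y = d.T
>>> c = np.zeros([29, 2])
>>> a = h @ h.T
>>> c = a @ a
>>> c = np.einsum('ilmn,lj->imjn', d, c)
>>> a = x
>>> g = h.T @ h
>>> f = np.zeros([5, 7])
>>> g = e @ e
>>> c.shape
(13, 5, 17, 2)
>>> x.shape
(3, 7)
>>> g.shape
(13, 13)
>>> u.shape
(17, 17)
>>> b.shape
(13, 2)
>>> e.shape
(13, 13)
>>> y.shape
(2, 5, 17, 13)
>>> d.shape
(13, 17, 5, 2)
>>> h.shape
(17, 5)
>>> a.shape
(3, 7)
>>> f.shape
(5, 7)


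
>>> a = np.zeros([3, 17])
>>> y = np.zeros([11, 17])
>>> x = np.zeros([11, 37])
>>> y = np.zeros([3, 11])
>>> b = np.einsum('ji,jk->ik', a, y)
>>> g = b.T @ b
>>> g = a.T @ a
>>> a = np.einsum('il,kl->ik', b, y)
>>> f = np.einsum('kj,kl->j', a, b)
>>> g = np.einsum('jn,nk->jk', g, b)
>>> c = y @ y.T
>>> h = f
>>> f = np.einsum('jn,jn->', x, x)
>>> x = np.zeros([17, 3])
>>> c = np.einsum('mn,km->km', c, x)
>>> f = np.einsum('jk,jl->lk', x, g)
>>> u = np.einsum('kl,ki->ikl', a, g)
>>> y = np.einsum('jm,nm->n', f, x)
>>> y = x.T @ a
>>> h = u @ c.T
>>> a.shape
(17, 3)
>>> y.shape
(3, 3)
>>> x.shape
(17, 3)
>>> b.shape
(17, 11)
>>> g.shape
(17, 11)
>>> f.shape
(11, 3)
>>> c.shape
(17, 3)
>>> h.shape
(11, 17, 17)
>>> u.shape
(11, 17, 3)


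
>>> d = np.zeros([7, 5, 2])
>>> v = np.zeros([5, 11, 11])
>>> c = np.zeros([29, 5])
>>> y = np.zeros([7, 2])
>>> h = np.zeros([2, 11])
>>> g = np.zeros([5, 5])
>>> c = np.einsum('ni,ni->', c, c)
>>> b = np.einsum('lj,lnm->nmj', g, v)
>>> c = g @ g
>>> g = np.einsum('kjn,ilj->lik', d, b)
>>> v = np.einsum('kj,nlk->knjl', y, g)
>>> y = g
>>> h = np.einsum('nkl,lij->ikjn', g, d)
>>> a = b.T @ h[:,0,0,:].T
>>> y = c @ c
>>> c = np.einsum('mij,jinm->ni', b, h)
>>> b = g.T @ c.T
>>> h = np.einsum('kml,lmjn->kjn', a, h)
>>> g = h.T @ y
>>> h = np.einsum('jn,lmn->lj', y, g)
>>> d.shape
(7, 5, 2)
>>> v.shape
(7, 11, 2, 11)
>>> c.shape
(2, 11)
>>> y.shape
(5, 5)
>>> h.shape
(11, 5)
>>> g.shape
(11, 2, 5)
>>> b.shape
(7, 11, 2)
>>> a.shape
(5, 11, 5)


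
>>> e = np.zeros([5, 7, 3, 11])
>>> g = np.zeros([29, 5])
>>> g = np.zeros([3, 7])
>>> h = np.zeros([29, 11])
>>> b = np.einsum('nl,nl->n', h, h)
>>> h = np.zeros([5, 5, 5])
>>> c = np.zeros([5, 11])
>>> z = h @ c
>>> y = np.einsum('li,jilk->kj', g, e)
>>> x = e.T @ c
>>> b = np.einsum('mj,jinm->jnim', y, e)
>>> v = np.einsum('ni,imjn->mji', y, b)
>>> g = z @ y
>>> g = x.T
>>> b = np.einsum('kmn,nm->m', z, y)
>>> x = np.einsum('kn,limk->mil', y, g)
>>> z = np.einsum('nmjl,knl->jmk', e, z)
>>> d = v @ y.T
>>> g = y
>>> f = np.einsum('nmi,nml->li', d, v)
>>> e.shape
(5, 7, 3, 11)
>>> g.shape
(11, 5)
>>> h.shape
(5, 5, 5)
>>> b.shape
(5,)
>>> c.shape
(5, 11)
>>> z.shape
(3, 7, 5)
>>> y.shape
(11, 5)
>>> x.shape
(3, 7, 11)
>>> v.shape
(3, 7, 5)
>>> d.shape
(3, 7, 11)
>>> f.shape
(5, 11)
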